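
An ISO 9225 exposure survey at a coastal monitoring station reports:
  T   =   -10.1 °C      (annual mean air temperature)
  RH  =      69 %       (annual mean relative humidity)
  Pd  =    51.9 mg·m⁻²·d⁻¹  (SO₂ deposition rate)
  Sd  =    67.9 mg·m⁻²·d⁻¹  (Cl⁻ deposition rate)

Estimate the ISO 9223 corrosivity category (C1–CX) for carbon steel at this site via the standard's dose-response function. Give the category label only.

carbon steel: f(T) = +0.150·(T−10) [T≤10 °C] = -3.0150
  SO₂ term: 1.77·51.9^0.52·exp(0.02·69-3.0150) = 2.69
  Sd branch = 0.102·Sd^0.62·e^(0.033·RH+0.04·T) = 9.074 μm/a
  sum: 2.69 + 9.074 → r_corr = 11.76 μm/a
11.8 μm/a falls in (1.3, 25] for carbon steel → category C2

C2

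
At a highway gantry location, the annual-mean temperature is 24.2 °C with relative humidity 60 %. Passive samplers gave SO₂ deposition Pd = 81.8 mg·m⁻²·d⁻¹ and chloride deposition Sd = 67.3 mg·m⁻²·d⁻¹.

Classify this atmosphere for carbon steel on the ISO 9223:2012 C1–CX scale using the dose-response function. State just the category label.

C4

carbon steel: f(T) = -0.054·(T−10) [T>10 °C] = -0.7668
  SO₂ term: 1.77·81.8^0.52·exp(0.02·60-0.7668) = 26.96
  Cl⁻ term: 0.102·67.3^0.62·exp(0.033·60+0.04·24.2) = 26.44
  r_corr = 26.96 + 26.44 = 53.4 μm/a
ISO 9223 Table 2 (carbon steel): 50 < 53.4 ≤ 80 μm/a ⇒ C4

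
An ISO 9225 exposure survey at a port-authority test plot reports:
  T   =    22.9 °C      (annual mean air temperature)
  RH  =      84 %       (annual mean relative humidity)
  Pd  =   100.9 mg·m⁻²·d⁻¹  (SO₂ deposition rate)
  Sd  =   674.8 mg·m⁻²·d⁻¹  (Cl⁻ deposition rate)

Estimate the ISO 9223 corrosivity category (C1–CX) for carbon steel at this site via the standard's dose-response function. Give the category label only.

CX

carbon steel: f(T) = -0.054·(T−10) [T>10 °C] = -0.6966
  Pd branch = 1.77·Pd^0.52·e^(0.02·RH+f) = 52.13 μm/a
  Sd branch = 0.102·Sd^0.62·e^(0.033·RH+0.04·T) = 231.4 μm/a
  r_corr = 52.13 + 231.4 = 283.5 μm/a
284 μm/a falls in (200, 700] for carbon steel → category CX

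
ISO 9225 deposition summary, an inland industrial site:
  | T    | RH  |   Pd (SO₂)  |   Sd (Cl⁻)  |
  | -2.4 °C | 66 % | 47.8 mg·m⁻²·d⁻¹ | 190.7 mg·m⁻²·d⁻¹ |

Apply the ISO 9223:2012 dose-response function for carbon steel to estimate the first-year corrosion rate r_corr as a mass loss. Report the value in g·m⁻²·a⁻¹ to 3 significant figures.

r_corr = 227 g·m⁻²·a⁻¹

carbon steel: temperature factor f = +0.150·(-12.4) = -1.8600
  SO₂ term: 1.77·47.8^0.52·exp(0.02·66-1.8600) = 7.705
  Sd branch = 0.102·Sd^0.62·e^(0.033·RH+0.04·T) = 21.21 μm/a
  sum: 7.705 + 21.21 → r_corr = 28.92 μm/a
Convert to mass loss: 28.92 μm/a × 7.85 g/cm³ = 227 g·m⁻²·a⁻¹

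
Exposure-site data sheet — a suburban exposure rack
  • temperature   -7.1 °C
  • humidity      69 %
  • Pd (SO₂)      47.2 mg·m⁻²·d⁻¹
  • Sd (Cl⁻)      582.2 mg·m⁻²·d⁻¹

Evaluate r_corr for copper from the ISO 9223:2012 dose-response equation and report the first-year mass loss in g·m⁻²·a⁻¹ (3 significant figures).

copper: T≤10 °C ⇒ hinge +0.126·(-7.1−10) = -2.1546
  Pd branch = 0.0053·Pd^0.26·e^(0.059·RH+f) = 0.09813 μm/a
  Sd branch = 0.01025·Sd^0.27·e^(0.036·RH+0.049·T) = 0.4842 μm/a
  r_corr = 0.09813 + 0.4842 = 0.5823 μm/a
Convert to mass loss: 0.5823 μm/a × 8.96 g/cm³ = 5.217 g·m⁻²·a⁻¹

r_corr = 5.22 g·m⁻²·a⁻¹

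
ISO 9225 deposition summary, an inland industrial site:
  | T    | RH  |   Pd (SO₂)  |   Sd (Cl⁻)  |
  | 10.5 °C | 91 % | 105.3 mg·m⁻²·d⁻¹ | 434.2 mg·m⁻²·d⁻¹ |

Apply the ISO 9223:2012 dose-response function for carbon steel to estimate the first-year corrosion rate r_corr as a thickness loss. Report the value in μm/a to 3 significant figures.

r_corr = 255 μm/a

carbon steel: temperature factor f = -0.054·(0.5) = -0.0270
  Pd branch = 1.77·Pd^0.52·e^(0.02·RH+f) = 119.8 μm/a
  Sd branch = 0.102·Sd^0.62·e^(0.033·RH+0.04·T) = 135.1 μm/a
  r_corr = 119.8 + 135.1 = 254.8 μm/a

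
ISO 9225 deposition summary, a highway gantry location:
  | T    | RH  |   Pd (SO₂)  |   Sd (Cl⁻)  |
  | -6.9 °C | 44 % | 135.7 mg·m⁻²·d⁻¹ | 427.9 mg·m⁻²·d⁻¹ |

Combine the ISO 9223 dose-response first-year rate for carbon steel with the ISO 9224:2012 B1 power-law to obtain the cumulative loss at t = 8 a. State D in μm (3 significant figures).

carbon steel: f(T) = +0.150·(T−10) [T≤10 °C] = -2.5350
  SO₂ term: 1.77·135.7^0.52·exp(0.02·44-2.5350) = 4.347
  Sd branch = 0.102·Sd^0.62·e^(0.033·RH+0.04·T) = 14.15 μm/a
  sum: 4.347 + 14.15 → r_corr = 18.5 μm/a
Long-term exponent b (ISO 9224 Table 2, B1) = 0.523
  D(8) = 18.5 × 8^0.523 = 18.5 × 2.967 = 54.88 μm

D(8) = 54.9 μm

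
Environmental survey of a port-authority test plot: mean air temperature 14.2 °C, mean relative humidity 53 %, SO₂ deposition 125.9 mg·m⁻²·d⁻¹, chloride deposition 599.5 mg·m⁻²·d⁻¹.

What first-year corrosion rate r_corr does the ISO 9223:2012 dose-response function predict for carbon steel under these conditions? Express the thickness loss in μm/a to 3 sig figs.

r_corr = 105 μm/a

carbon steel: T>10 °C ⇒ hinge -0.054·(14.2−10) = -0.2268
  SO₂ term: 1.77·125.9^0.52·exp(0.02·53-0.2268) = 50.33
  Cl⁻ term: 0.102·599.5^0.62·exp(0.033·53+0.04·14.2) = 54.59
  r_corr = 50.33 + 54.59 = 104.9 μm/a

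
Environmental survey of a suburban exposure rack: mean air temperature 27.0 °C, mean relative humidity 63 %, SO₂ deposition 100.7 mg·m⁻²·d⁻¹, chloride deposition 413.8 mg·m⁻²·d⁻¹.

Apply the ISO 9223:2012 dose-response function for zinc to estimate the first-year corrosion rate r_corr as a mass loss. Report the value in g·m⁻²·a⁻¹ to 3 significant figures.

zinc: temperature factor f = -0.071·(17.0) = -1.2070
  sulphur-dioxide contribution → 0.5325 μm/a
  chloride contribution → 8.917 μm/a
  total first-year rate 9.449 μm/a
Convert to mass loss: 9.449 μm/a × 7.14 g/cm³ = 67.47 g·m⁻²·a⁻¹

r_corr = 67.5 g·m⁻²·a⁻¹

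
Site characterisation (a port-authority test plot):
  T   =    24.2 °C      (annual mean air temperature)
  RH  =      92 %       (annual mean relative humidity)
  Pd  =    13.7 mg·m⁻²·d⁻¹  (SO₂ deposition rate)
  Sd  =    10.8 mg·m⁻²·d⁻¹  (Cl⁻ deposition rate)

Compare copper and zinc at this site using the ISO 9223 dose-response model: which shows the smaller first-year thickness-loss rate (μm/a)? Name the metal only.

copper: f(T) = -0.080·(T−10) [T>10 °C] = -1.1360
  Pd branch = 0.0053·Pd^0.26·e^(0.059·RH+f) = 0.7653 μm/a
  Sd branch = 0.01025·Sd^0.27·e^(0.036·RH+0.049·T) = 1.75 μm/a
  r_corr = 0.7653 + 1.75 = 2.516 μm/a
zinc: f(T) = -0.071·(T−10) [T>10 °C] = -1.0082
  SO₂ term: 0.0129·13.7^0.44·exp(0.046·92-1.0082) = 1.025
  Sd branch = 0.0175·Sd^0.57·e^(0.008·RH+0.085·T) = 1.109 μm/a
  sum: 1.025 + 1.109 → r_corr = 2.135 μm/a
Ordering by μm/a: copper (2.52) > zinc (2.13)

zinc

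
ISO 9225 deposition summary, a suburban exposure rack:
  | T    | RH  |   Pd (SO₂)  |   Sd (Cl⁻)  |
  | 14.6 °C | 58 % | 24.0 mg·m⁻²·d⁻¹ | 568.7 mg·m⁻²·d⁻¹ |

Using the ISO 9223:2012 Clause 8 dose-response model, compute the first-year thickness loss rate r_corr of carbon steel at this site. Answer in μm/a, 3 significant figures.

r_corr = 86.3 μm/a

carbon steel: f(T) = -0.054·(T−10) [T>10 °C] = -0.2484
  sulphur-dioxide contribution → 22.99 μm/a
  chloride contribution → 63.31 μm/a
  total first-year rate 86.31 μm/a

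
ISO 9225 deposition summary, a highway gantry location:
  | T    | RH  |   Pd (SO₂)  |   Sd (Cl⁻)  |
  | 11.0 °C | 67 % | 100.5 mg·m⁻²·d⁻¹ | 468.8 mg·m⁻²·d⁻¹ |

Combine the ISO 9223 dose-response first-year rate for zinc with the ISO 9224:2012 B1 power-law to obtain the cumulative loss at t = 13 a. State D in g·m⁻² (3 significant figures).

zinc: f(T) = -0.071·(T−10) [T>10 °C] = -0.0710
  SO₂ term: 0.0129·100.5^0.44·exp(0.046·67-0.0710) = 1.992
  Sd branch = 0.0175·Sd^0.57·e^(0.008·RH+0.085·T) = 2.537 μm/a
  r_corr = 1.992 + 2.537 = 4.529 μm/a
Long-term exponent b (ISO 9224 Table 2, B1) = 0.813
  D(13) = 4.529 × 13^0.813 = 4.529 × 8.047 = 36.44 μm
  Mass loss = 36.44 μm × 7.14 g/cm³ = 260.2 g·m⁻²

D(13) = 260 g·m⁻²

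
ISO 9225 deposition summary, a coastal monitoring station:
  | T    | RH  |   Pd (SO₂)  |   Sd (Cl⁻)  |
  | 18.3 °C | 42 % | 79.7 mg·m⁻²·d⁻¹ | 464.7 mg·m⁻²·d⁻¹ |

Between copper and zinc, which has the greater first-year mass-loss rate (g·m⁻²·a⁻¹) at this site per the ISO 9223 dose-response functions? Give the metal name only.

copper: f(T) = -0.080·(T−10) [T>10 °C] = -0.6640
  SO₂ term: 0.0053·79.7^0.26·exp(0.059·42-0.6640) = 0.1015
  Sd branch = 0.01025·Sd^0.27·e^(0.036·RH+0.049·T) = 0.5983 μm/a
  r_corr = 0.1015 + 0.5983 = 0.6998 μm/a
  mass loss = 0.6998 μm/a × 8.96 g/cm³ = 6.271 g·m⁻²·a⁻¹
zinc: T>10 °C ⇒ hinge -0.071·(18.3−10) = -0.5893
  Pd branch = 0.0129·Pd^0.44·e^(0.046·RH+f) = 0.3391 μm/a
  Cl⁻ term: 0.0175·464.7^0.57·exp(0.008·42+0.085·18.3) = 3.844
  sum: 0.3391 + 3.844 → r_corr = 4.183 μm/a
  mass loss = 4.183 μm/a × 7.14 g/cm³ = 29.87 g·m⁻²·a⁻¹
Ordering by g·m⁻²·a⁻¹: zinc (29.9) > copper (6.27)

zinc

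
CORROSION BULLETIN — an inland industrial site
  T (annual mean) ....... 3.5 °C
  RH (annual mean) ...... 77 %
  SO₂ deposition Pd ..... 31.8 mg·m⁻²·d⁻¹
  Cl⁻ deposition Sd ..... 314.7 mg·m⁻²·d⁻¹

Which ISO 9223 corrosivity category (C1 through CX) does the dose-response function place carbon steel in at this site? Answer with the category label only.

carbon steel: f(T) = +0.150·(T−10) [T≤10 °C] = -0.9750
  SO₂ term: 1.77·31.8^0.52·exp(0.02·77-0.9750) = 18.82
  Cl⁻ term: 0.102·314.7^0.62·exp(0.033·77+0.04·3.5) = 52.68
  r_corr = 18.82 + 52.68 = 71.5 μm/a
Category bounds: 50…80 μm/a bracket r_corr ⇒ C4

C4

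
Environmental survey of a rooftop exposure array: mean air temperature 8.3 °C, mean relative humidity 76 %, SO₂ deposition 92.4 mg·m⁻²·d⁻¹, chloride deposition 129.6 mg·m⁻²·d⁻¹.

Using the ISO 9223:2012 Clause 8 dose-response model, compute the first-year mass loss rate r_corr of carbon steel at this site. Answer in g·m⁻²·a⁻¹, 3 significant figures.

r_corr = 798 g·m⁻²·a⁻¹

carbon steel: T≤10 °C ⇒ hinge +0.150·(8.3−10) = -0.2550
  Pd branch = 1.77·Pd^0.52·e^(0.02·RH+f) = 65.99 μm/a
  Cl⁻ term: 0.102·129.6^0.62·exp(0.033·76+0.04·8.3) = 35.63
  r_corr = 65.99 + 35.63 = 101.6 μm/a
Convert to mass loss: 101.6 μm/a × 7.85 g/cm³ = 797.7 g·m⁻²·a⁻¹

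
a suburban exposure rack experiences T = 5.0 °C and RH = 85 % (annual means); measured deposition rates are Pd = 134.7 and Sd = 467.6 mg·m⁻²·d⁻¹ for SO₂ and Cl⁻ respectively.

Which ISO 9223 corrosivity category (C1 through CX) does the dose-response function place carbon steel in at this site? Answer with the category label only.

carbon steel: temperature factor f = +0.150·(-5.0) = -0.7500
  SO₂ term: 1.77·134.7^0.52·exp(0.02·85-0.7500) = 58.59
  Cl⁻ term: 0.102·467.6^0.62·exp(0.033·85+0.04·5.0) = 93.11
  r_corr = 58.59 + 93.11 = 151.7 μm/a
Category bounds: 80…200 μm/a bracket r_corr ⇒ C5

C5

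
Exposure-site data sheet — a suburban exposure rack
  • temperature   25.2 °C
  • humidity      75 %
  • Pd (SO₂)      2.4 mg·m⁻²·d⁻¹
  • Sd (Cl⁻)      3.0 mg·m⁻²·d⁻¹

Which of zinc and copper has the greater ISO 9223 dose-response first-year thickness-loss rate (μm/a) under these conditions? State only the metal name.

copper

zinc: T>10 °C ⇒ hinge -0.071·(25.2−10) = -1.0792
  Pd branch = 0.0129·Pd^0.44·e^(0.046·RH+f) = 0.203 μm/a
  Cl⁻ term: 0.0175·3.0^0.57·exp(0.008·75+0.085·25.2) = 0.508
  sum: 0.203 + 0.508 → r_corr = 0.711 μm/a
copper: f(T) = -0.080·(T−10) [T>10 °C] = -1.2160
  SO₂ term: 0.0053·2.4^0.26·exp(0.059·75-1.2160) = 0.1647
  Cl⁻ term: 0.01025·3.0^0.27·exp(0.036·75+0.049·25.2) = 0.7054
  sum: 0.1647 + 0.7054 → r_corr = 0.8701 μm/a
Ordering by μm/a: copper (0.87) > zinc (0.711)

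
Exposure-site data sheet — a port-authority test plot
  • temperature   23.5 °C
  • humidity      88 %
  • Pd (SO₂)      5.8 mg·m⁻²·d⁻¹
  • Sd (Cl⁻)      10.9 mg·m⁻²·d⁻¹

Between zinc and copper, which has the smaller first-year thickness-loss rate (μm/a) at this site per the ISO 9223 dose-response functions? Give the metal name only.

zinc: T>10 °C ⇒ hinge -0.071·(23.5−10) = -0.9585
  SO₂ term: 0.0129·5.8^0.44·exp(0.046·88-0.9585) = 0.6141
  Cl⁻ term: 0.0175·10.9^0.57·exp(0.008·88+0.085·23.5) = 1.018
  sum: 0.6141 + 1.018 → r_corr = 1.632 μm/a
copper: f(T) = -0.080·(T−10) [T>10 °C] = -1.0800
  Pd branch = 0.0053·Pd^0.26·e^(0.059·RH+f) = 0.5112 μm/a
  Sd branch = 0.01025·Sd^0.27·e^(0.036·RH+0.049·T) = 1.468 μm/a
  r_corr = 0.5112 + 1.468 = 1.979 μm/a
Ordering by μm/a: copper (1.98) > zinc (1.63)

zinc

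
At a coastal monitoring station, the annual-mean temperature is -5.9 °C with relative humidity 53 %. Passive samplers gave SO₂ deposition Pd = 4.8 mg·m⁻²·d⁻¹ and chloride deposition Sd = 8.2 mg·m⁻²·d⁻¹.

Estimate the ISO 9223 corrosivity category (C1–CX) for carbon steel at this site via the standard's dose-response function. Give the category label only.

C2

carbon steel: temperature factor f = +0.150·(-15.9) = -2.3850
  SO₂ term: 1.77·4.8^0.52·exp(0.02·53-2.3850) = 1.064
  Cl⁻ term: 0.102·8.2^0.62·exp(0.033·53+0.04·-5.9) = 1.707
  r_corr = 1.064 + 1.707 = 2.771 μm/a
2.77 μm/a falls in (1.3, 25] for carbon steel → category C2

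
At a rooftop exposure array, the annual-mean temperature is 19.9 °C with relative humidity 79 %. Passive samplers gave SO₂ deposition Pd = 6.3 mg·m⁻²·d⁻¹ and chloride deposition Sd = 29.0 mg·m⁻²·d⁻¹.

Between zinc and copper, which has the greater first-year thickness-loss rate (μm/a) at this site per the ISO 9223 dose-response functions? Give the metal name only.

zinc: f(T) = -0.071·(T−10) [T>10 °C] = -0.7029
  SO₂ term: 0.0129·6.3^0.44·exp(0.046·79-0.7029) = 0.5436
  Cl⁻ term: 0.0175·29.0^0.57·exp(0.008·79+0.085·19.9) = 1.218
  r_corr = 0.5436 + 1.218 = 1.762 μm/a
copper: temperature factor f = -0.080·(9.9) = -0.7920
  Pd branch = 0.0053·Pd^0.26·e^(0.059·RH+f) = 0.4096 μm/a
  Cl⁻ term: 0.01025·29.0^0.27·exp(0.036·79+0.049·19.9) = 1.159
  r_corr = 0.4096 + 1.159 = 1.569 μm/a
Ordering by μm/a: zinc (1.76) > copper (1.57)

zinc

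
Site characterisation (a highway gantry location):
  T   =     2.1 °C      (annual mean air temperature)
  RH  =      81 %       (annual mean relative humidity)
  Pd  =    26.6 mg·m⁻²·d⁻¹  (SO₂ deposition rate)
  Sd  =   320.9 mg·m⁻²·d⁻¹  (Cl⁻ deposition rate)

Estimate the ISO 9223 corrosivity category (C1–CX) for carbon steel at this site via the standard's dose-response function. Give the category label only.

C4

carbon steel: f(T) = +0.150·(T−10) [T≤10 °C] = -1.1850
  sulphur-dioxide contribution → 15.06 μm/a
  chloride contribution → 57.53 μm/a
  total first-year rate 72.59 μm/a
ISO 9223 Table 2 (carbon steel): 50 < 72.6 ≤ 80 μm/a ⇒ C4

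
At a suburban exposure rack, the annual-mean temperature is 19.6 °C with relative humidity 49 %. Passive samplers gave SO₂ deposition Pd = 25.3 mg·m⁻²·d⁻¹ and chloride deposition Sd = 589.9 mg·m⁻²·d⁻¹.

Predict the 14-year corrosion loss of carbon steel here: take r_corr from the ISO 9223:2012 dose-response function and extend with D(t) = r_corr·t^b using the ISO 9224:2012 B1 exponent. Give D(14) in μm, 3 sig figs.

carbon steel: T>10 °C ⇒ hinge -0.054·(19.6−10) = -0.5184
  SO₂ term: 1.77·25.3^0.52·exp(0.02·49-0.5184) = 15.07
  Sd branch = 0.102·Sd^0.62·e^(0.033·RH+0.04·T) = 58.78 μm/a
  sum: 15.07 + 58.78 → r_corr = 73.85 μm/a
Long-term exponent b (ISO 9224 Table 2, B1) = 0.523
  D(14) = 73.85 × 14^0.523 = 73.85 × 3.976 = 293.6 μm

D(14) = 294 μm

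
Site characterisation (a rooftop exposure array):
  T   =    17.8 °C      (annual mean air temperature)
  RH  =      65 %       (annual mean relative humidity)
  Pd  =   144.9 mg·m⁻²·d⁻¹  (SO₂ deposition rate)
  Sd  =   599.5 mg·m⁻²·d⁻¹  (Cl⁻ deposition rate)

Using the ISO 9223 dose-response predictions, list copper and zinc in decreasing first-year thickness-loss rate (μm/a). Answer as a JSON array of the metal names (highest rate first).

["zinc", "copper"]

copper: T>10 °C ⇒ hinge -0.080·(17.8−10) = -0.6240
  SO₂ term: 0.0053·144.9^0.26·exp(0.059·65-0.6240) = 0.4794
  Sd branch = 0.01025·Sd^0.27·e^(0.036·RH+0.049·T) = 1.431 μm/a
  r_corr = 0.4794 + 1.431 = 1.911 μm/a
zinc: f(T) = -0.071·(T−10) [T>10 °C] = -0.5538
  Pd branch = 0.0129·Pd^0.44·e^(0.046·RH+f) = 1.317 μm/a
  Cl⁻ term: 0.0175·599.5^0.57·exp(0.008·65+0.085·17.8) = 5.12
  sum: 1.317 + 5.12 → r_corr = 6.437 μm/a
Ordering by μm/a: zinc (6.44) > copper (1.91)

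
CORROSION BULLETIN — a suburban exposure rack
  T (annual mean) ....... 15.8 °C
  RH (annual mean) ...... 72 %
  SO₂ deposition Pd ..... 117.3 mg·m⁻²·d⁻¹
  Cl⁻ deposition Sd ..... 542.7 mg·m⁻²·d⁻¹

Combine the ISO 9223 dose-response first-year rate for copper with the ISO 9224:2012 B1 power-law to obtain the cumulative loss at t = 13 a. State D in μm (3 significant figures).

copper: T>10 °C ⇒ hinge -0.080·(15.8−10) = -0.4640
  Pd branch = 0.0053·Pd^0.26·e^(0.059·RH+f) = 0.8048 μm/a
  Cl⁻ term: 0.01025·542.7^0.27·exp(0.036·72+0.049·15.8) = 1.625
  sum: 0.8048 + 1.625 → r_corr = 2.43 μm/a
Power-law: D(13) = r_corr · 13^0.667
  D(13) = 2.43 × 13^0.667 = 2.43 × 5.534 = 13.45 μm

D(13) = 13.4 μm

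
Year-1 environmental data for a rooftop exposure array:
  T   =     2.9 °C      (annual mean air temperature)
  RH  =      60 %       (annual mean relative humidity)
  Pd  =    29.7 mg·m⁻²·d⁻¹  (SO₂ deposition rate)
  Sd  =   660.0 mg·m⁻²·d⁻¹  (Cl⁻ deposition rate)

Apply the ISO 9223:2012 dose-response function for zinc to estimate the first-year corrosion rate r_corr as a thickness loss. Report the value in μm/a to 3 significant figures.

zinc: f(T) = +0.038·(T−10) [T≤10 °C] = -0.2698
  sulphur-dioxide contribution → 0.692 μm/a
  chloride contribution → 1.465 μm/a
  ⇒ r_corr(zinc) = 2.156 μm/a

r_corr = 2.16 μm/a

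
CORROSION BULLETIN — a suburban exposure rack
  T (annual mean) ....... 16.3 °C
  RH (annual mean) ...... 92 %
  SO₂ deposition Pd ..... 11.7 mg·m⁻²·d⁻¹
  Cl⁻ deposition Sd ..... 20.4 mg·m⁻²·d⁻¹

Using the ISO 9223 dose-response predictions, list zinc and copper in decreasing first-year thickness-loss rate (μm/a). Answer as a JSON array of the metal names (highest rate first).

zinc: T>10 °C ⇒ hinge -0.071·(16.3−10) = -0.4473
  Pd branch = 0.0129·Pd^0.44·e^(0.046·RH+f) = 1.676 μm/a
  Cl⁻ term: 0.0175·20.4^0.57·exp(0.008·92+0.085·16.3) = 0.8145
  sum: 1.676 + 0.8145 → r_corr = 2.49 μm/a
copper: f(T) = -0.080·(T−10) [T>10 °C] = -0.5040
  SO₂ term: 0.0053·11.7^0.26·exp(0.059·92-0.5040) = 1.382
  Sd branch = 0.01025·Sd^0.27·e^(0.036·RH+0.049·T) = 1.411 μm/a
  r_corr = 1.382 + 1.411 = 2.793 μm/a
Ordering by μm/a: copper (2.79) > zinc (2.49)

["copper", "zinc"]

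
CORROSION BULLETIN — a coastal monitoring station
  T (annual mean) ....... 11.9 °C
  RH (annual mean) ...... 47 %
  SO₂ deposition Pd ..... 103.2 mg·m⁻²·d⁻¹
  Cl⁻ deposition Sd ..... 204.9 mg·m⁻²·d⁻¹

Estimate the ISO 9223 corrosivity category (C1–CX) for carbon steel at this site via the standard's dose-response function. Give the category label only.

C4

carbon steel: f(T) = -0.054·(T−10) [T>10 °C] = -0.1026
  sulphur-dioxide contribution → 45.58 μm/a
  chloride contribution → 20.99 μm/a
  total first-year rate 66.57 μm/a
Category bounds: 50…80 μm/a bracket r_corr ⇒ C4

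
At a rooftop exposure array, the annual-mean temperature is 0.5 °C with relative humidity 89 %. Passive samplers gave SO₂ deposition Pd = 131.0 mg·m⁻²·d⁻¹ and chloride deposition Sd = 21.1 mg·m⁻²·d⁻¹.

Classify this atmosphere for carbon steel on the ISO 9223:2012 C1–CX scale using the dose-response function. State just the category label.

carbon steel: temperature factor f = +0.150·(-9.5) = -1.4250
  sulphur-dioxide contribution → 31.85 μm/a
  chloride contribution → 13 μm/a
  ⇒ r_corr(carbon steel) = 44.85 μm/a
Category bounds: 25…50 μm/a bracket r_corr ⇒ C3

C3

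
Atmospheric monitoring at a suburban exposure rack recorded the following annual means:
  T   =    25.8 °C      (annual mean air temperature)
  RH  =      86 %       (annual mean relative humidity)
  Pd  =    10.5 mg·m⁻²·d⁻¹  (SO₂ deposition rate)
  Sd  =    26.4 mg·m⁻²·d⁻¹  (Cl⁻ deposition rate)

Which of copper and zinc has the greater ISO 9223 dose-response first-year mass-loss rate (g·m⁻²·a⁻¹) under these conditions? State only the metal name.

copper

copper: f(T) = -0.080·(T−10) [T>10 °C] = -1.2640
  Pd branch = 0.0053·Pd^0.26·e^(0.059·RH+f) = 0.441 μm/a
  Cl⁻ term: 0.01025·26.4^0.27·exp(0.036·86+0.049·25.8) = 1.942
  r_corr = 0.441 + 1.942 = 2.383 μm/a
  mass loss = 2.383 μm/a × 8.96 g/cm³ = 21.35 g·m⁻²·a⁻¹
zinc: f(T) = -0.071·(T−10) [T>10 °C] = -1.1218
  Pd branch = 0.0129·Pd^0.44·e^(0.046·RH+f) = 0.6177 μm/a
  Sd branch = 0.0175·Sd^0.57·e^(0.008·RH+0.085·T) = 2.016 μm/a
  sum: 0.6177 + 2.016 → r_corr = 2.634 μm/a
  mass loss = 2.634 μm/a × 7.14 g/cm³ = 18.81 g·m⁻²·a⁻¹
Ordering by g·m⁻²·a⁻¹: copper (21.3) > zinc (18.8)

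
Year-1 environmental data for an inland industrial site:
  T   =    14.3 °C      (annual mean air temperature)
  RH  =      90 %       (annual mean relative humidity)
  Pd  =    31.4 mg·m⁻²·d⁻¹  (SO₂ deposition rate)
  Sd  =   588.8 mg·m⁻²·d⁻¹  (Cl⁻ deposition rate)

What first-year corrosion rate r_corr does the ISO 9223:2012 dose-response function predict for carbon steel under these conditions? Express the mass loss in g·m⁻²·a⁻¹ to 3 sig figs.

r_corr = 1.84e+03 g·m⁻²·a⁻¹

carbon steel: temperature factor f = -0.054·(4.3) = -0.2322
  SO₂ term: 1.77·31.4^0.52·exp(0.02·90-0.2322) = 50.96
  Cl⁻ term: 0.102·588.8^0.62·exp(0.033·90+0.04·14.3) = 183.8
  r_corr = 50.96 + 183.8 = 234.7 μm/a
Convert to mass loss: 234.7 μm/a × 7.85 g/cm³ = 1843 g·m⁻²·a⁻¹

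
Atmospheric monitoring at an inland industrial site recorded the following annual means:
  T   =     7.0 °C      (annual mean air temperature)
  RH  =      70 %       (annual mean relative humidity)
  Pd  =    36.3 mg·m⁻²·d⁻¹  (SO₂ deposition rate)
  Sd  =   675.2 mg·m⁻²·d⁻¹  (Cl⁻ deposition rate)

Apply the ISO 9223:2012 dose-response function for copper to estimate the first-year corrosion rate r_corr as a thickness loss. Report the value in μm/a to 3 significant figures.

r_corr = 1.62 μm/a

copper: T≤10 °C ⇒ hinge +0.126·(7.0−10) = -0.3780
  SO₂ term: 0.0053·36.3^0.26·exp(0.059·70-0.3780) = 0.5745
  Sd branch = 0.01025·Sd^0.27·e^(0.036·RH+0.049·T) = 1.042 μm/a
  sum: 0.5745 + 1.042 → r_corr = 1.617 μm/a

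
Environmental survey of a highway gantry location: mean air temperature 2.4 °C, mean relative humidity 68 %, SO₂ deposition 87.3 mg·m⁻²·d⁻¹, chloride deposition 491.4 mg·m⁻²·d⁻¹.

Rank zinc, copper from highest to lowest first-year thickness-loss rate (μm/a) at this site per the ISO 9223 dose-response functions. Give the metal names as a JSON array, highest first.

["zinc", "copper"]

zinc: f(T) = +0.038·(T−10) [T≤10 °C] = -0.2888
  sulphur-dioxide contribution → 1.576 μm/a
  chloride contribution → 1.265 μm/a
  total first-year rate 2.841 μm/a
copper: f(T) = +0.126·(T−10) [T≤10 °C] = -0.9576
  sulphur-dioxide contribution → 0.3593 μm/a
  chloride contribution → 0.7106 μm/a
  total first-year rate 1.07 μm/a
Ordering by μm/a: zinc (2.84) > copper (1.07)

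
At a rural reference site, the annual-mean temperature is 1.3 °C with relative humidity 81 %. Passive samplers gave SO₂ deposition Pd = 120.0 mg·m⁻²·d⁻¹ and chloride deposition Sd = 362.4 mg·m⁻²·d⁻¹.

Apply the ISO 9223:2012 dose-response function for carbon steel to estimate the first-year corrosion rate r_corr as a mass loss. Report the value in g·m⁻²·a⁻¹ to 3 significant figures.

carbon steel: f(T) = +0.150·(T−10) [T≤10 °C] = -1.3050
  Pd branch = 1.77·Pd^0.52·e^(0.02·RH+f) = 29.24 μm/a
  Cl⁻ term: 0.102·362.4^0.62·exp(0.033·81+0.04·1.3) = 60.08
  sum: 29.24 + 60.08 → r_corr = 89.32 μm/a
Convert to mass loss: 89.32 μm/a × 7.85 g/cm³ = 701.2 g·m⁻²·a⁻¹

r_corr = 701 g·m⁻²·a⁻¹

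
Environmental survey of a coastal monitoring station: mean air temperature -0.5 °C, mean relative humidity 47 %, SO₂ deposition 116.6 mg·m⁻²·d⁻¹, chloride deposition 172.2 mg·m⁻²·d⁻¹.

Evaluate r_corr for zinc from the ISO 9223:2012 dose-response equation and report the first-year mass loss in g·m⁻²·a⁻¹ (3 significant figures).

r_corr = 7.64 g·m⁻²·a⁻¹

zinc: f(T) = +0.038·(T−10) [T≤10 °C] = -0.3990
  sulphur-dioxide contribution → 0.6104 μm/a
  chloride contribution → 0.4596 μm/a
  total first-year rate 1.07 μm/a
Convert to mass loss: 1.07 μm/a × 7.14 g/cm³ = 7.64 g·m⁻²·a⁻¹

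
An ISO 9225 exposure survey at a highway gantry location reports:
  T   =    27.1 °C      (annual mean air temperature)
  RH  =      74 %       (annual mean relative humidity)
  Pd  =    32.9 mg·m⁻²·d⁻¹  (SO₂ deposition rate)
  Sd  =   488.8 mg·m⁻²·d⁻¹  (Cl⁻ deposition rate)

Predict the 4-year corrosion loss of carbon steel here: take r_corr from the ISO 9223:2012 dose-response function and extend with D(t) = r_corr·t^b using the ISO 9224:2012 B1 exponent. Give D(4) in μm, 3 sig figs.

carbon steel: T>10 °C ⇒ hinge -0.054·(27.1−10) = -0.9234
  sulphur-dioxide contribution → 19 μm/a
  chloride contribution → 161.1 μm/a
  total first-year rate 180.1 μm/a
Long-term exponent b (ISO 9224 Table 2, B1) = 0.523
  D(4) = 180.1 × 4^0.523 = 180.1 × 2.065 = 371.9 μm

D(4) = 372 μm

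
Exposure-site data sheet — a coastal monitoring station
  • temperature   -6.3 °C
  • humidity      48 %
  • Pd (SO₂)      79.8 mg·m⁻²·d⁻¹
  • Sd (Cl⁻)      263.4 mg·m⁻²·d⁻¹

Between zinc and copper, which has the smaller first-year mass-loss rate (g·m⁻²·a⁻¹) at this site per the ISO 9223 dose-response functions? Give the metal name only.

zinc: f(T) = +0.038·(T−10) [T≤10 °C] = -0.6194
  Pd branch = 0.0129·Pd^0.44·e^(0.046·RH+f) = 0.4339 μm/a
  Sd branch = 0.0175·Sd^0.57·e^(0.008·RH+0.085·T) = 0.3606 μm/a
  sum: 0.4339 + 0.3606 → r_corr = 0.7945 μm/a
  mass loss = 0.7945 μm/a × 7.14 g/cm³ = 5.673 g·m⁻²·a⁻¹
copper: temperature factor f = +0.126·(-16.3) = -2.0538
  SO₂ term: 0.0053·79.8^0.26·exp(0.059·48-2.0538) = 0.03604
  Sd branch = 0.01025·Sd^0.27·e^(0.036·RH+0.049·T) = 0.1908 μm/a
  sum: 0.03604 + 0.1908 → r_corr = 0.2269 μm/a
  mass loss = 0.2269 μm/a × 8.96 g/cm³ = 2.033 g·m⁻²·a⁻¹
Ordering by g·m⁻²·a⁻¹: zinc (5.67) > copper (2.03)

copper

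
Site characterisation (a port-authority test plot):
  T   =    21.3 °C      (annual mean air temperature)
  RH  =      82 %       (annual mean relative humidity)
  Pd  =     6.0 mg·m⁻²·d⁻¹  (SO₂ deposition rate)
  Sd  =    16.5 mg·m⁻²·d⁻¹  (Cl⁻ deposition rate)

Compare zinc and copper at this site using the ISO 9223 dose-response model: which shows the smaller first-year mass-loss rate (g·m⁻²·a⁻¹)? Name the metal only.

zinc: T>10 °C ⇒ hinge -0.071·(21.3−10) = -0.8023
  sulphur-dioxide contribution → 0.553 μm/a
  chloride contribution → 1.019 μm/a
  ⇒ r_corr(zinc) = 1.572 μm/a
  mass loss = 1.572 μm/a × 7.14 g/cm³ = 11.22 g·m⁻²·a⁻¹
copper: temperature factor f = -0.080·(11.3) = -0.9040
  sulphur-dioxide contribution → 0.4316 μm/a
  chloride contribution → 1.188 μm/a
  ⇒ r_corr(copper) = 1.619 μm/a
  mass loss = 1.619 μm/a × 8.96 g/cm³ = 14.51 g·m⁻²·a⁻¹
Ordering by g·m⁻²·a⁻¹: copper (14.5) > zinc (11.2)

zinc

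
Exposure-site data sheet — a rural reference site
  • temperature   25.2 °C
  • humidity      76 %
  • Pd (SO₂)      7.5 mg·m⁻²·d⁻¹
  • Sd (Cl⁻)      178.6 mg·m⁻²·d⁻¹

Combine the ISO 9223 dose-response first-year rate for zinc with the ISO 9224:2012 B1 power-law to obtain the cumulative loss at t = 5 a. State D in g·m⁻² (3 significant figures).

D(5) = 148 g·m⁻²

zinc: f(T) = -0.071·(T−10) [T>10 °C] = -1.0792
  sulphur-dioxide contribution → 0.3509 μm/a
  chloride contribution → 5.259 μm/a
  ⇒ r_corr(zinc) = 5.61 μm/a
Long-term exponent b (ISO 9224 Table 2, B1) = 0.813
  D(5) = 5.61 × 5^0.813 = 5.61 × 3.701 = 20.76 μm
  Mass loss = 20.76 μm × 7.14 g/cm³ = 148.2 g·m⁻²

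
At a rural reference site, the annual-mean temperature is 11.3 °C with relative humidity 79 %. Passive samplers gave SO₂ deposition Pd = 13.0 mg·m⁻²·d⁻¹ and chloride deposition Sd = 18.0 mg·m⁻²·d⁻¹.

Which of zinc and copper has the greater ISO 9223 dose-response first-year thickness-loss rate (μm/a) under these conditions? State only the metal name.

zinc: f(T) = -0.071·(T−10) [T>10 °C] = -0.0923
  sulphur-dioxide contribution → 1.377 μm/a
  chloride contribution → 0.4468 μm/a
  total first-year rate 1.824 μm/a
copper: temperature factor f = -0.080·(1.3) = -0.1040
  sulphur-dioxide contribution → 0.984 μm/a
  chloride contribution → 0.6687 μm/a
  total first-year rate 1.653 μm/a
Ordering by μm/a: zinc (1.82) > copper (1.65)

zinc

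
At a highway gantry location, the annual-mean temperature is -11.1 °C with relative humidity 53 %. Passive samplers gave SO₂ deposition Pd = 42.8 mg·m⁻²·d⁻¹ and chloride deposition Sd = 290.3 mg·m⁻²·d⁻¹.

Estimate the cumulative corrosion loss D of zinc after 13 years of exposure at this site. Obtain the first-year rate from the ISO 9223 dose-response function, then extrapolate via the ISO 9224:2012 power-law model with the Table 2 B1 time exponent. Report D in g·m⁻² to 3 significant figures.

zinc: T≤10 °C ⇒ hinge +0.038·(-11.1−10) = -0.8018
  Pd branch = 0.0129·Pd^0.44·e^(0.046·RH+f) = 0.346 μm/a
  Cl⁻ term: 0.0175·290.3^0.57·exp(0.008·53+0.085·-11.1) = 0.2638
  sum: 0.346 + 0.2638 → r_corr = 0.6097 μm/a
ISO 9224: D(t) = r_corr · t^b with b = 0.813 (zinc, B1)
  D(13) = 0.6097 × 13^0.813 = 0.6097 × 8.047 = 4.907 μm
  Mass loss = 4.907 μm × 7.14 g/cm³ = 35.03 g·m⁻²

D(13) = 35.0 g·m⁻²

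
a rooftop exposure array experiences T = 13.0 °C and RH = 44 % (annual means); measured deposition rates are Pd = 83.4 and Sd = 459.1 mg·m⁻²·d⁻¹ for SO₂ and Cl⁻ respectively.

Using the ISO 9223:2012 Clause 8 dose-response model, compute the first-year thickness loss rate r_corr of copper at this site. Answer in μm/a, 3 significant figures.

copper: T>10 °C ⇒ hinge -0.080·(13.0−10) = -0.2400
  sulphur-dioxide contribution → 0.1766 μm/a
  chloride contribution → 0.4943 μm/a
  total first-year rate 0.6709 μm/a

r_corr = 0.671 μm/a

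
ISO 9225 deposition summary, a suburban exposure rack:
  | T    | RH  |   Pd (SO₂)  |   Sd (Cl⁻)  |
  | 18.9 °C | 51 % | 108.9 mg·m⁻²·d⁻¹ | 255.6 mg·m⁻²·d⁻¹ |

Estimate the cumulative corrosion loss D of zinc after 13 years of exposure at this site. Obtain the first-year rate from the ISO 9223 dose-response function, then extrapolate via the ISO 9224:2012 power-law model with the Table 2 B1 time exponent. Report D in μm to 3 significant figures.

zinc: f(T) = -0.071·(T−10) [T>10 °C] = -0.6319
  sulphur-dioxide contribution → 0.564 μm/a
  chloride contribution → 3.092 μm/a
  ⇒ r_corr(zinc) = 3.656 μm/a
Long-term exponent b (ISO 9224 Table 2, B1) = 0.813
  D(13) = 3.656 × 13^0.813 = 3.656 × 8.047 = 29.42 μm

D(13) = 29.4 μm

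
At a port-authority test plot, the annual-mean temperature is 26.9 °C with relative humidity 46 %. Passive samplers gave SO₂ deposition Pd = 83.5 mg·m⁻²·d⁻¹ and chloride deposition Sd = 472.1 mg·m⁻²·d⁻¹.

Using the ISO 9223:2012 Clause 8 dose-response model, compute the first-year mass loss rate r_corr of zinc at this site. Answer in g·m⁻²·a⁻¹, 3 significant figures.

zinc: T>10 °C ⇒ hinge -0.071·(26.9−10) = -1.1999
  SO₂ term: 0.0129·83.5^0.44·exp(0.046·46-1.1999) = 0.2259
  Sd branch = 0.0175·Sd^0.57·e^(0.008·RH+0.085·T) = 8.319 μm/a
  r_corr = 0.2259 + 8.319 = 8.545 μm/a
Convert to mass loss: 8.545 μm/a × 7.14 g/cm³ = 61.01 g·m⁻²·a⁻¹

r_corr = 61.0 g·m⁻²·a⁻¹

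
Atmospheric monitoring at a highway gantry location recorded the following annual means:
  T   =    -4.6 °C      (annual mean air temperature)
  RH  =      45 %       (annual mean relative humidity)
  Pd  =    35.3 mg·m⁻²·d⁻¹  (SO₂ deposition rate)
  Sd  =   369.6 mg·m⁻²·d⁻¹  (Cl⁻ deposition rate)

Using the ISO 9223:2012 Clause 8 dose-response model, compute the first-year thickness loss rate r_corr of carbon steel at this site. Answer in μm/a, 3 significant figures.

r_corr = 17.8 μm/a

carbon steel: f(T) = +0.150·(T−10) [T≤10 °C] = -2.1900
  Pd branch = 1.77·Pd^0.52·e^(0.02·RH+f) = 3.109 μm/a
  Cl⁻ term: 0.102·369.6^0.62·exp(0.033·45+0.04·-4.6) = 14.64
  sum: 3.109 + 14.64 → r_corr = 17.75 μm/a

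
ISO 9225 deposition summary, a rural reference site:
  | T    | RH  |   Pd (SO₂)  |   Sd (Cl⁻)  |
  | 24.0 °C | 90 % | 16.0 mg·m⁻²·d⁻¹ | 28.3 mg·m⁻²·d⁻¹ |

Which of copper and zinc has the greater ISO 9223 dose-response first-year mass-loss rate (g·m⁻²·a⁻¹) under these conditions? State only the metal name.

copper

copper: T>10 °C ⇒ hinge -0.080·(24.0−10) = -1.1200
  Pd branch = 0.0053·Pd^0.26·e^(0.059·RH+f) = 0.7195 μm/a
  Cl⁻ term: 0.01025·28.3^0.27·exp(0.036·90+0.049·24.0) = 2.092
  sum: 0.7195 + 2.092 → r_corr = 2.811 μm/a
  mass loss = 2.811 μm/a × 8.96 g/cm³ = 25.19 g·m⁻²·a⁻¹
zinc: temperature factor f = -0.071·(14.0) = -0.9940
  SO₂ term: 0.0129·16.0^0.44·exp(0.046·90-0.9940) = 1.016
  Cl⁻ term: 0.0175·28.3^0.57·exp(0.008·90+0.085·24.0) = 1.859
  sum: 1.016 + 1.859 → r_corr = 2.874 μm/a
  mass loss = 2.874 μm/a × 7.14 g/cm³ = 20.52 g·m⁻²·a⁻¹
Ordering by g·m⁻²·a⁻¹: copper (25.2) > zinc (20.5)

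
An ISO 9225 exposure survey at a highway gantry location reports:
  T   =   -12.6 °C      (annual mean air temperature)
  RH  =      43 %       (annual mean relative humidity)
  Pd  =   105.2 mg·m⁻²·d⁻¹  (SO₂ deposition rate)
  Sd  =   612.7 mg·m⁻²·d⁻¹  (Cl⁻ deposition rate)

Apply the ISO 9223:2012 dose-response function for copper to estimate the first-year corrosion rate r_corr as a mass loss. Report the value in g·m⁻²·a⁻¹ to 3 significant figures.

r_corr = 1.43 g·m⁻²·a⁻¹

copper: T≤10 °C ⇒ hinge +0.126·(-12.6−10) = -2.8476
  SO₂ term: 0.0053·105.2^0.26·exp(0.059·43-2.8476) = 0.01303
  Cl⁻ term: 0.01025·612.7^0.27·exp(0.036·43+0.049·-12.6) = 0.147
  sum: 0.01303 + 0.147 → r_corr = 0.1601 μm/a
Convert to mass loss: 0.1601 μm/a × 8.96 g/cm³ = 1.434 g·m⁻²·a⁻¹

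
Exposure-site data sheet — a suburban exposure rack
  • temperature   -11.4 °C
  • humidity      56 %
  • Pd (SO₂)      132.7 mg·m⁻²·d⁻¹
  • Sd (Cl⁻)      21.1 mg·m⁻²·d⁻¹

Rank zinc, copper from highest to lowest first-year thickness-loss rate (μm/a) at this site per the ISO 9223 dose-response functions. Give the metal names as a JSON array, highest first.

["zinc", "copper"]

zinc: temperature factor f = +0.038·(-21.4) = -0.8132
  Pd branch = 0.0129·Pd^0.44·e^(0.046·RH+f) = 0.646 μm/a
  Cl⁻ term: 0.0175·21.1^0.57·exp(0.008·56+0.085·-11.4) = 0.0591
  sum: 0.646 + 0.0591 → r_corr = 0.7051 μm/a
copper: temperature factor f = +0.126·(-21.4) = -2.6964
  SO₂ term: 0.0053·132.7^0.26·exp(0.059·56-2.6964) = 0.03468
  Cl⁻ term: 0.01025·21.1^0.27·exp(0.036·56+0.049·-11.4) = 0.1003
  r_corr = 0.03468 + 0.1003 = 0.135 μm/a
Ordering by μm/a: zinc (0.705) > copper (0.135)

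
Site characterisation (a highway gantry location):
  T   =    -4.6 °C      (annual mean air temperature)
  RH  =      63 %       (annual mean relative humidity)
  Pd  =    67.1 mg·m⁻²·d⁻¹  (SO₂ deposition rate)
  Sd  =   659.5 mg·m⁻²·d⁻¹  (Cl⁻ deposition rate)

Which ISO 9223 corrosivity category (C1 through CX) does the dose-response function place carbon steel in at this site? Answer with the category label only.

carbon steel: T≤10 °C ⇒ hinge +0.150·(-4.6−10) = -2.1900
  Pd branch = 1.77·Pd^0.52·e^(0.02·RH+f) = 6.223 μm/a
  Sd branch = 0.102·Sd^0.62·e^(0.033·RH+0.04·T) = 37.98 μm/a
  sum: 6.223 + 37.98 → r_corr = 44.2 μm/a
44.2 μm/a falls in (25, 50] for carbon steel → category C3

C3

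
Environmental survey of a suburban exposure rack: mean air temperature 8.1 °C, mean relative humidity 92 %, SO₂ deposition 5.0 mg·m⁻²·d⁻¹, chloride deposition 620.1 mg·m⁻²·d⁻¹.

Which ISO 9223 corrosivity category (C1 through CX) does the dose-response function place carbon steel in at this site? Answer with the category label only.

C5

carbon steel: temperature factor f = +0.150·(-1.9) = -0.2850
  SO₂ term: 1.77·5.0^0.52·exp(0.02·92-0.2850) = 19.35
  Cl⁻ term: 0.102·620.1^0.62·exp(0.033·92+0.04·8.1) = 158.2
  sum: 19.35 + 158.2 → r_corr = 177.5 μm/a
ISO 9223 Table 2 (carbon steel): 80 < 178 ≤ 200 μm/a ⇒ C5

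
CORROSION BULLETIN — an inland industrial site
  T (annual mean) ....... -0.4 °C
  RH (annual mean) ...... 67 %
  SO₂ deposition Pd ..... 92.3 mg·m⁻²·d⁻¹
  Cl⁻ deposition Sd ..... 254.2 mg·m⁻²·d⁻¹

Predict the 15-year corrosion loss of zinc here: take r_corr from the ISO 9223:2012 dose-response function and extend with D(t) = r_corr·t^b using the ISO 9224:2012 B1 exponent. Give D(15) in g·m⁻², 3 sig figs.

D(15) = 133 g·m⁻²

zinc: temperature factor f = +0.038·(-10.4) = -0.3952
  Pd branch = 0.0129·Pd^0.44·e^(0.046·RH+f) = 1.387 μm/a
  Cl⁻ term: 0.0175·254.2^0.57·exp(0.008·67+0.085·-0.4) = 0.6792
  r_corr = 1.387 + 0.6792 = 2.066 μm/a
Long-term exponent b (ISO 9224 Table 2, B1) = 0.813
  D(15) = 2.066 × 15^0.813 = 2.066 × 9.04 = 18.68 μm
  Mass loss = 18.68 μm × 7.14 g/cm³ = 133.4 g·m⁻²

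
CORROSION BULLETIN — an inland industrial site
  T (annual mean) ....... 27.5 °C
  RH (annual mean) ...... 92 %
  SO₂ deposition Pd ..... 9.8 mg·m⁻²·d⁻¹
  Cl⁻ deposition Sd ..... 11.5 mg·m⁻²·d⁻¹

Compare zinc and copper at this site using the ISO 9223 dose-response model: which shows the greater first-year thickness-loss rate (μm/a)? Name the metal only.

copper

zinc: f(T) = -0.071·(T−10) [T>10 °C] = -1.2425
  sulphur-dioxide contribution → 0.6999 μm/a
  chloride contribution → 1.522 μm/a
  ⇒ r_corr(zinc) = 2.222 μm/a
copper: T>10 °C ⇒ hinge -0.080·(27.5−10) = -1.4000
  sulphur-dioxide contribution → 0.5387 μm/a
  chloride contribution → 2.093 μm/a
  ⇒ r_corr(copper) = 2.631 μm/a
Ordering by μm/a: copper (2.63) > zinc (2.22)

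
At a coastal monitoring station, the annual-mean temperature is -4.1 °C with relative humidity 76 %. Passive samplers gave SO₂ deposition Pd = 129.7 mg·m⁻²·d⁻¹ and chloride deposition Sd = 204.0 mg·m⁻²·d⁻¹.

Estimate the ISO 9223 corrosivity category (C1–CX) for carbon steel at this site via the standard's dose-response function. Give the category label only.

carbon steel: f(T) = +0.150·(T−10) [T≤10 °C] = -2.1150
  Pd branch = 1.77·Pd^0.52·e^(0.02·RH+f) = 12.25 μm/a
  Cl⁻ term: 0.102·204.0^0.62·exp(0.033·76+0.04·-4.1) = 28.74
  r_corr = 12.25 + 28.74 = 41 μm/a
Category bounds: 25…50 μm/a bracket r_corr ⇒ C3

C3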